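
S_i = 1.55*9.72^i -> [1.55, 15.07, 146.44, 1423.41, 13835.56]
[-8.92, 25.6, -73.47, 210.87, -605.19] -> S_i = -8.92*(-2.87)^i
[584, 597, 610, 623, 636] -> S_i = 584 + 13*i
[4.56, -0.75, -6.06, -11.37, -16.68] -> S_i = 4.56 + -5.31*i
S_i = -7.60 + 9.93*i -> [-7.6, 2.33, 12.26, 22.19, 32.12]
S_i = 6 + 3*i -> [6, 9, 12, 15, 18]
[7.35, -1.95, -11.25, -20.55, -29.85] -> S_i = 7.35 + -9.30*i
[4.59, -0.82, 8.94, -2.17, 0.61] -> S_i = Random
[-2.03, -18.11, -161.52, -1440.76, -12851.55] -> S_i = -2.03*8.92^i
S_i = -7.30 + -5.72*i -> [-7.3, -13.02, -18.74, -24.46, -30.18]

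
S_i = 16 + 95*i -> [16, 111, 206, 301, 396]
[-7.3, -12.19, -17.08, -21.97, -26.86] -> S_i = -7.30 + -4.89*i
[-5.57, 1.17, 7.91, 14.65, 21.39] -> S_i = -5.57 + 6.74*i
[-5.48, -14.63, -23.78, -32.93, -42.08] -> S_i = -5.48 + -9.15*i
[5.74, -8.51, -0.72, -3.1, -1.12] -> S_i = Random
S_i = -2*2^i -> [-2, -4, -8, -16, -32]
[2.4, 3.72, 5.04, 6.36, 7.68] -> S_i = 2.40 + 1.32*i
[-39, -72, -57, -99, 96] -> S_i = Random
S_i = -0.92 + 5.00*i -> [-0.92, 4.08, 9.08, 14.08, 19.08]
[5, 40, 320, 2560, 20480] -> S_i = 5*8^i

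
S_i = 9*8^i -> [9, 72, 576, 4608, 36864]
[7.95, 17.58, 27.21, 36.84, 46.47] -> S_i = 7.95 + 9.63*i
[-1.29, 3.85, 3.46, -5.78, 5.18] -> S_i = Random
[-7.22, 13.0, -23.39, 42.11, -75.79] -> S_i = -7.22*(-1.80)^i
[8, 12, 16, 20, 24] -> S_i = 8 + 4*i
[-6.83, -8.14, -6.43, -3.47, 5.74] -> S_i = Random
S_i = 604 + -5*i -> [604, 599, 594, 589, 584]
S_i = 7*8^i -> [7, 56, 448, 3584, 28672]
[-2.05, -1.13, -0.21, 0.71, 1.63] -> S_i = -2.05 + 0.92*i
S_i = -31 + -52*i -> [-31, -83, -135, -187, -239]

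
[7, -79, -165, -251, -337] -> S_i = 7 + -86*i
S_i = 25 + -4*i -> [25, 21, 17, 13, 9]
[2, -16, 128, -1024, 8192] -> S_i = 2*-8^i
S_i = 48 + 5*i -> [48, 53, 58, 63, 68]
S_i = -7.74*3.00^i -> [-7.74, -23.22, -69.66, -208.98, -626.94]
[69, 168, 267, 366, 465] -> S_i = 69 + 99*i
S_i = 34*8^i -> [34, 272, 2176, 17408, 139264]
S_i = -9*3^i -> [-9, -27, -81, -243, -729]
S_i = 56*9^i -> [56, 504, 4536, 40824, 367416]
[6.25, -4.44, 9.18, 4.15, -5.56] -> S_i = Random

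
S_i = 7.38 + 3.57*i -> [7.38, 10.95, 14.52, 18.09, 21.66]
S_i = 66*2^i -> [66, 132, 264, 528, 1056]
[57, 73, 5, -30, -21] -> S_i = Random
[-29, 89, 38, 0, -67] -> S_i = Random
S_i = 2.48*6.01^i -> [2.48, 14.9, 89.58, 538.36, 3235.56]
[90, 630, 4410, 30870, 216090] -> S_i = 90*7^i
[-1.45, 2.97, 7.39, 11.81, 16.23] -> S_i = -1.45 + 4.42*i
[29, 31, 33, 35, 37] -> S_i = 29 + 2*i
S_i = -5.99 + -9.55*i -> [-5.99, -15.54, -25.09, -34.64, -44.19]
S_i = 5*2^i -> [5, 10, 20, 40, 80]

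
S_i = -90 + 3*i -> [-90, -87, -84, -81, -78]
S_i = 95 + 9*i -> [95, 104, 113, 122, 131]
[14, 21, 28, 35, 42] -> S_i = 14 + 7*i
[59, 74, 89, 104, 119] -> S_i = 59 + 15*i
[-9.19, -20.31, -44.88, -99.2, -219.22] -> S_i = -9.19*2.21^i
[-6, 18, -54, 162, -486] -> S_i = -6*-3^i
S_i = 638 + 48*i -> [638, 686, 734, 782, 830]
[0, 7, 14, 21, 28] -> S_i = 0 + 7*i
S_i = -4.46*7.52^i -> [-4.46, -33.54, -252.21, -1896.66, -14262.85]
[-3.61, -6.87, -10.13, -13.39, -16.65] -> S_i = -3.61 + -3.26*i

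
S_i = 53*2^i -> [53, 106, 212, 424, 848]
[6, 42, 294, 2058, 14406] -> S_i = 6*7^i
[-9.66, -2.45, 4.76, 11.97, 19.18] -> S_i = -9.66 + 7.21*i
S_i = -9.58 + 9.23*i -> [-9.58, -0.35, 8.88, 18.11, 27.34]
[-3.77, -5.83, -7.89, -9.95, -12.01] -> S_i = -3.77 + -2.06*i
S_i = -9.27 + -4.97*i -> [-9.27, -14.24, -19.21, -24.18, -29.15]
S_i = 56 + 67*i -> [56, 123, 190, 257, 324]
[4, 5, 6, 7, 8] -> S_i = 4 + 1*i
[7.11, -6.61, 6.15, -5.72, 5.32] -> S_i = 7.11*(-0.93)^i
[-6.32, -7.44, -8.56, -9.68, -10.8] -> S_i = -6.32 + -1.12*i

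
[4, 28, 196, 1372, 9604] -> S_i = 4*7^i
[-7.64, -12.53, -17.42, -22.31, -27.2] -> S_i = -7.64 + -4.89*i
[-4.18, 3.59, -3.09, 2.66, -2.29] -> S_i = -4.18*(-0.86)^i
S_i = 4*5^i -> [4, 20, 100, 500, 2500]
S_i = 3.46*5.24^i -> [3.46, 18.13, 95.0, 497.82, 2608.56]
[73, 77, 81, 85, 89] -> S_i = 73 + 4*i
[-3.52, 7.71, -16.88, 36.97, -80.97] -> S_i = -3.52*(-2.19)^i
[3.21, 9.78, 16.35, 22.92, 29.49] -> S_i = 3.21 + 6.57*i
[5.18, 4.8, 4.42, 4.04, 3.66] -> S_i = 5.18 + -0.38*i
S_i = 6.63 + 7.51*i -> [6.63, 14.14, 21.65, 29.16, 36.67]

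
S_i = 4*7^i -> [4, 28, 196, 1372, 9604]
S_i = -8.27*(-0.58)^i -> [-8.27, 4.8, -2.78, 1.61, -0.94]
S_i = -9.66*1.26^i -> [-9.66, -12.17, -15.34, -19.32, -24.35]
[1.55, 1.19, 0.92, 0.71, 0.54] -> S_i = 1.55*0.77^i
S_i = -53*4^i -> [-53, -212, -848, -3392, -13568]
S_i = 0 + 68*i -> [0, 68, 136, 204, 272]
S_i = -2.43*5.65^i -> [-2.43, -13.73, -77.57, -438.28, -2476.28]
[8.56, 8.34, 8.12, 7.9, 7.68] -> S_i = 8.56 + -0.22*i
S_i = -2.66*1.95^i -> [-2.66, -5.19, -10.11, -19.72, -38.46]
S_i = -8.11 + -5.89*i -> [-8.11, -14.0, -19.89, -25.78, -31.67]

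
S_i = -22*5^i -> [-22, -110, -550, -2750, -13750]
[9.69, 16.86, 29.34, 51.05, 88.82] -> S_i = 9.69*1.74^i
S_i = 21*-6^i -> [21, -126, 756, -4536, 27216]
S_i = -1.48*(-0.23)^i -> [-1.48, 0.34, -0.08, 0.02, -0.0]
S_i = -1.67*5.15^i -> [-1.67, -8.6, -44.29, -228.11, -1174.75]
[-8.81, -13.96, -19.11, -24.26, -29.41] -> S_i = -8.81 + -5.15*i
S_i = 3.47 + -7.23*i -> [3.47, -3.76, -10.99, -18.22, -25.45]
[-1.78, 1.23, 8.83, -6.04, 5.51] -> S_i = Random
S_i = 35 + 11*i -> [35, 46, 57, 68, 79]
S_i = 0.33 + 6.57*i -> [0.33, 6.9, 13.47, 20.04, 26.61]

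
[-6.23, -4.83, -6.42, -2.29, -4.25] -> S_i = Random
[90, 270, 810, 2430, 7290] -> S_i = 90*3^i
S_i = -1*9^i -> [-1, -9, -81, -729, -6561]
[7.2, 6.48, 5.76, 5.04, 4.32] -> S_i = 7.20 + -0.72*i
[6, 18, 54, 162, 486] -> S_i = 6*3^i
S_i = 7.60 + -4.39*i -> [7.6, 3.21, -1.18, -5.57, -9.96]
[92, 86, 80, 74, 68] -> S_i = 92 + -6*i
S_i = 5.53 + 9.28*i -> [5.53, 14.81, 24.09, 33.37, 42.65]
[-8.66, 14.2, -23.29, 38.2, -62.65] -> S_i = -8.66*(-1.64)^i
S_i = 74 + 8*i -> [74, 82, 90, 98, 106]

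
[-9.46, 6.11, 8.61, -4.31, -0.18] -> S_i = Random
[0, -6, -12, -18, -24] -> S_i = 0 + -6*i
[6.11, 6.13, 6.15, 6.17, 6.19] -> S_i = 6.11 + 0.02*i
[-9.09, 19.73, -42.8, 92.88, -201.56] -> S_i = -9.09*(-2.17)^i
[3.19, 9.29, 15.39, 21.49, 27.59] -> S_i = 3.19 + 6.10*i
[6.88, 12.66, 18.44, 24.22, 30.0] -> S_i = 6.88 + 5.78*i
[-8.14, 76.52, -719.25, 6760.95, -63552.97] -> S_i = -8.14*(-9.40)^i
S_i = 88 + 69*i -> [88, 157, 226, 295, 364]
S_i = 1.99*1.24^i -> [1.99, 2.47, 3.06, 3.79, 4.7]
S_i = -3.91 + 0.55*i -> [-3.91, -3.36, -2.81, -2.26, -1.71]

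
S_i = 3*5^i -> [3, 15, 75, 375, 1875]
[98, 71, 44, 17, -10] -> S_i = 98 + -27*i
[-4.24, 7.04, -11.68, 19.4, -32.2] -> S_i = -4.24*(-1.66)^i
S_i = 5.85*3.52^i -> [5.85, 20.59, 72.48, 255.14, 898.1]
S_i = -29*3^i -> [-29, -87, -261, -783, -2349]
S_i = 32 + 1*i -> [32, 33, 34, 35, 36]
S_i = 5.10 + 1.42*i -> [5.1, 6.52, 7.94, 9.36, 10.78]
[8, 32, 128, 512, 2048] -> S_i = 8*4^i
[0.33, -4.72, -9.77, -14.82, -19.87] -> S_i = 0.33 + -5.05*i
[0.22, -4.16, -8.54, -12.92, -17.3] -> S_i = 0.22 + -4.38*i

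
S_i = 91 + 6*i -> [91, 97, 103, 109, 115]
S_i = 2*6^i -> [2, 12, 72, 432, 2592]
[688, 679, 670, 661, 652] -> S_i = 688 + -9*i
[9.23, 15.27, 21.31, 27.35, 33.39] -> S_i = 9.23 + 6.04*i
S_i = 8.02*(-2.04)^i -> [8.02, -16.36, 33.38, -68.09, 138.9]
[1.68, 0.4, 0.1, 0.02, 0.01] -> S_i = 1.68*0.24^i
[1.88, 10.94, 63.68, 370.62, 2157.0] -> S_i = 1.88*5.82^i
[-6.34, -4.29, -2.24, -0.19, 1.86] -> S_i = -6.34 + 2.05*i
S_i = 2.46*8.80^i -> [2.46, 21.65, 190.5, 1676.42, 14752.51]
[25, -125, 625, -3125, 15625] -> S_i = 25*-5^i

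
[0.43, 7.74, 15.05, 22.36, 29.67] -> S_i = 0.43 + 7.31*i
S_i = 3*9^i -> [3, 27, 243, 2187, 19683]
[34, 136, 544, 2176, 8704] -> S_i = 34*4^i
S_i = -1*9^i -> [-1, -9, -81, -729, -6561]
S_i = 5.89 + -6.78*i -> [5.89, -0.89, -7.67, -14.45, -21.23]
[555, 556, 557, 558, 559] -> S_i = 555 + 1*i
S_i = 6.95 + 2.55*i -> [6.95, 9.5, 12.05, 14.6, 17.15]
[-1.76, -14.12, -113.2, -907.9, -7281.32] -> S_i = -1.76*8.02^i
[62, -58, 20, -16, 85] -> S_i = Random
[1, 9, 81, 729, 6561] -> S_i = 1*9^i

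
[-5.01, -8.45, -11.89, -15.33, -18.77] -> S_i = -5.01 + -3.44*i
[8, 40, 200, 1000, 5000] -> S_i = 8*5^i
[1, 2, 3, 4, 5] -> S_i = 1 + 1*i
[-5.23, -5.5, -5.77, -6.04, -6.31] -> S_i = -5.23 + -0.27*i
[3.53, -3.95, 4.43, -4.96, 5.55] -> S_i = 3.53*(-1.12)^i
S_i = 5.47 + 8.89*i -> [5.47, 14.36, 23.25, 32.14, 41.03]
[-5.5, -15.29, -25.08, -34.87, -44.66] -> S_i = -5.50 + -9.79*i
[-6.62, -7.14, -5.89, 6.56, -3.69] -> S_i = Random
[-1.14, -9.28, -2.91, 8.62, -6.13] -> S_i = Random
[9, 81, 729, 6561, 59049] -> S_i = 9*9^i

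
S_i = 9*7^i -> [9, 63, 441, 3087, 21609]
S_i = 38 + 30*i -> [38, 68, 98, 128, 158]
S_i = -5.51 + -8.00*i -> [-5.51, -13.51, -21.51, -29.51, -37.51]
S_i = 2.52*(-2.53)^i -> [2.52, -6.38, 16.13, -40.81, 103.25]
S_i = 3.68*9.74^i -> [3.68, 35.84, 349.11, 3400.36, 33119.49]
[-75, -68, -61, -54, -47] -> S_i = -75 + 7*i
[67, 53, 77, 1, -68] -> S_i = Random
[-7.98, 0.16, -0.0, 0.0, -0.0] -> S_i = -7.98*(-0.02)^i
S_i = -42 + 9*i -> [-42, -33, -24, -15, -6]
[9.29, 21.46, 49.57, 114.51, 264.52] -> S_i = 9.29*2.31^i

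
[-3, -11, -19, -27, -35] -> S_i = -3 + -8*i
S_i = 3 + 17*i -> [3, 20, 37, 54, 71]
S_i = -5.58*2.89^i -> [-5.58, -16.13, -46.6, -134.69, -389.25]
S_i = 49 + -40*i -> [49, 9, -31, -71, -111]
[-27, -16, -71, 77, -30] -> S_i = Random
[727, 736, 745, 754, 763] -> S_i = 727 + 9*i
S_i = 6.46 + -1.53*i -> [6.46, 4.93, 3.4, 1.87, 0.34]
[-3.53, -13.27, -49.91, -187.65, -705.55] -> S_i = -3.53*3.76^i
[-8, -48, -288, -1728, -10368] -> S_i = -8*6^i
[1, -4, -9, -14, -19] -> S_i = 1 + -5*i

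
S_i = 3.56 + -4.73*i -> [3.56, -1.17, -5.9, -10.63, -15.36]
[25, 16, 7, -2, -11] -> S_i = 25 + -9*i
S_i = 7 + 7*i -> [7, 14, 21, 28, 35]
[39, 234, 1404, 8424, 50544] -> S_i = 39*6^i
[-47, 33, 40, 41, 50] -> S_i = Random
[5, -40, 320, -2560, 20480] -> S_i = 5*-8^i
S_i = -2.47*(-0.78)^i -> [-2.47, 1.93, -1.5, 1.17, -0.91]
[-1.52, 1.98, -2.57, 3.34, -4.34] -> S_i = -1.52*(-1.30)^i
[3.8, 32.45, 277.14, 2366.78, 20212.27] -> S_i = 3.80*8.54^i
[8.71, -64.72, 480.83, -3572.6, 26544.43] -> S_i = 8.71*(-7.43)^i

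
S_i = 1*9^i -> [1, 9, 81, 729, 6561]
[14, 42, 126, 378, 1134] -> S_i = 14*3^i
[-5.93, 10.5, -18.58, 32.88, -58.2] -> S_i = -5.93*(-1.77)^i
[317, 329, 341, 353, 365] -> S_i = 317 + 12*i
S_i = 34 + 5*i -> [34, 39, 44, 49, 54]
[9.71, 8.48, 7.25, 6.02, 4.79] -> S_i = 9.71 + -1.23*i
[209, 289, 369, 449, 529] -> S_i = 209 + 80*i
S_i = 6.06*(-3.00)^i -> [6.06, -18.18, 54.54, -163.62, 490.86]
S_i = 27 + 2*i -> [27, 29, 31, 33, 35]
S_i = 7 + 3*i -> [7, 10, 13, 16, 19]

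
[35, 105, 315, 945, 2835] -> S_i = 35*3^i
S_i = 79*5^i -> [79, 395, 1975, 9875, 49375]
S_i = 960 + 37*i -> [960, 997, 1034, 1071, 1108]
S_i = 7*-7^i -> [7, -49, 343, -2401, 16807]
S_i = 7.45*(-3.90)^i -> [7.45, -29.06, 113.31, -441.93, 1723.51]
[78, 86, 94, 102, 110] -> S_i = 78 + 8*i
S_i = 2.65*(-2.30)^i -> [2.65, -6.1, 14.02, -32.24, 74.16]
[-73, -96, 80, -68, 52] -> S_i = Random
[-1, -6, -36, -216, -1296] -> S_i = -1*6^i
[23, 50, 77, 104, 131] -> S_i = 23 + 27*i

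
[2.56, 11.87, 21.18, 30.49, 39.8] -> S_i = 2.56 + 9.31*i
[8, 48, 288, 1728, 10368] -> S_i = 8*6^i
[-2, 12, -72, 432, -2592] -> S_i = -2*-6^i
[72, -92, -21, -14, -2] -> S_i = Random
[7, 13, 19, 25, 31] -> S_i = 7 + 6*i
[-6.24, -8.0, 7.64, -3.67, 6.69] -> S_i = Random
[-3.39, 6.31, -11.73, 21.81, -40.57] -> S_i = -3.39*(-1.86)^i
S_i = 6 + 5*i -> [6, 11, 16, 21, 26]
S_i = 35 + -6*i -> [35, 29, 23, 17, 11]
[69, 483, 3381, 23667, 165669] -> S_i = 69*7^i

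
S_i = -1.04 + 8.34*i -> [-1.04, 7.3, 15.64, 23.98, 32.32]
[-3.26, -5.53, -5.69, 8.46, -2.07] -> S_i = Random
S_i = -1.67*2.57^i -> [-1.67, -4.29, -11.03, -28.35, -72.85]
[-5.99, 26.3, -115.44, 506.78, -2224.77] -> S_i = -5.99*(-4.39)^i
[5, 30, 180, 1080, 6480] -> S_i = 5*6^i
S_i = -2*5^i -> [-2, -10, -50, -250, -1250]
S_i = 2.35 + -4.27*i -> [2.35, -1.92, -6.19, -10.46, -14.73]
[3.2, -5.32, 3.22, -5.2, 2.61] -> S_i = Random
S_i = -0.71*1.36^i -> [-0.71, -0.97, -1.31, -1.79, -2.43]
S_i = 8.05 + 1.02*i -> [8.05, 9.07, 10.09, 11.11, 12.13]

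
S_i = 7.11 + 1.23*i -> [7.11, 8.34, 9.57, 10.8, 12.03]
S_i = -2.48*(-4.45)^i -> [-2.48, 11.04, -49.11, 218.54, -972.5]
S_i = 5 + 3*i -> [5, 8, 11, 14, 17]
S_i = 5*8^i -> [5, 40, 320, 2560, 20480]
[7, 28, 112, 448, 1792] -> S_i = 7*4^i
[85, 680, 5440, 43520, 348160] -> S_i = 85*8^i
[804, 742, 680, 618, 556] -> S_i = 804 + -62*i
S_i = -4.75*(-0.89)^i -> [-4.75, 4.23, -3.76, 3.35, -2.98]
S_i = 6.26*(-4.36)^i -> [6.26, -27.29, 119.0, -518.84, 2262.14]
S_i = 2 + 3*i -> [2, 5, 8, 11, 14]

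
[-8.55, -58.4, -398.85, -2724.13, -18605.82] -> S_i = -8.55*6.83^i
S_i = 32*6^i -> [32, 192, 1152, 6912, 41472]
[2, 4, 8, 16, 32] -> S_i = 2*2^i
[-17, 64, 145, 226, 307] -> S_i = -17 + 81*i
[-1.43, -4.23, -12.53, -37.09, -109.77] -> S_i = -1.43*2.96^i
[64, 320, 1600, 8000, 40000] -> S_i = 64*5^i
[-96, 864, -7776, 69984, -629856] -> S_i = -96*-9^i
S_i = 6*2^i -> [6, 12, 24, 48, 96]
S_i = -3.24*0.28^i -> [-3.24, -0.91, -0.25, -0.07, -0.02]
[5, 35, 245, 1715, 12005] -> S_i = 5*7^i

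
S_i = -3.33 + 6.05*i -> [-3.33, 2.72, 8.77, 14.82, 20.87]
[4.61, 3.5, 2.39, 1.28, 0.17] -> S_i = 4.61 + -1.11*i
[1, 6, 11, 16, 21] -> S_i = 1 + 5*i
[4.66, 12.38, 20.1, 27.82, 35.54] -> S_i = 4.66 + 7.72*i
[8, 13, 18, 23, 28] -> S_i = 8 + 5*i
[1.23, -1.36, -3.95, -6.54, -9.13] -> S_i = 1.23 + -2.59*i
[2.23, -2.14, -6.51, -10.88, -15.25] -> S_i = 2.23 + -4.37*i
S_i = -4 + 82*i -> [-4, 78, 160, 242, 324]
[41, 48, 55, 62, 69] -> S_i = 41 + 7*i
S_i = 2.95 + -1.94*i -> [2.95, 1.01, -0.93, -2.87, -4.81]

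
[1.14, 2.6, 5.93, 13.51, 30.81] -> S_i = 1.14*2.28^i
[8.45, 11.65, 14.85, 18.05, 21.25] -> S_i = 8.45 + 3.20*i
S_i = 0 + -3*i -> [0, -3, -6, -9, -12]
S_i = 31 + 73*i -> [31, 104, 177, 250, 323]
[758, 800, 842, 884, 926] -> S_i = 758 + 42*i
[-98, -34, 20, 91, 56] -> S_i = Random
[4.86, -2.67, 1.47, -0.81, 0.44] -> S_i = 4.86*(-0.55)^i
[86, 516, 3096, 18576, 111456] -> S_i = 86*6^i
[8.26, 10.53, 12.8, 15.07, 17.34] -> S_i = 8.26 + 2.27*i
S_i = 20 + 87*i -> [20, 107, 194, 281, 368]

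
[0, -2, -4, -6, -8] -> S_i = 0 + -2*i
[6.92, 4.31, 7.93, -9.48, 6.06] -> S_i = Random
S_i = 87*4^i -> [87, 348, 1392, 5568, 22272]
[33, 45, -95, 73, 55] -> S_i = Random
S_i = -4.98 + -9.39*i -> [-4.98, -14.37, -23.76, -33.15, -42.54]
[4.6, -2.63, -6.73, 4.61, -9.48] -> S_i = Random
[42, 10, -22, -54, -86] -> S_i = 42 + -32*i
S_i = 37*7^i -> [37, 259, 1813, 12691, 88837]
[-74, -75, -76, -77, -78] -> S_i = -74 + -1*i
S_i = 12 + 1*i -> [12, 13, 14, 15, 16]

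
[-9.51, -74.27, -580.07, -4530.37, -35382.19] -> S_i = -9.51*7.81^i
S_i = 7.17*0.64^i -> [7.17, 4.59, 2.94, 1.88, 1.2]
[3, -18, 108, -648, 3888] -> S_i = 3*-6^i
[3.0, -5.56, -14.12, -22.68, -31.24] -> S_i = 3.00 + -8.56*i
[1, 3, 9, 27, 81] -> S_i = 1*3^i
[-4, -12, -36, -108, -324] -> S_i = -4*3^i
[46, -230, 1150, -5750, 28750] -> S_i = 46*-5^i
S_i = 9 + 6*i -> [9, 15, 21, 27, 33]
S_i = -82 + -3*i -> [-82, -85, -88, -91, -94]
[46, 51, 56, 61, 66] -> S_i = 46 + 5*i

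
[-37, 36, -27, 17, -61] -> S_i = Random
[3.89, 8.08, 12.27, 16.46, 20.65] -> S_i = 3.89 + 4.19*i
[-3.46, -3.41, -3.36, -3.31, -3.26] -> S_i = -3.46 + 0.05*i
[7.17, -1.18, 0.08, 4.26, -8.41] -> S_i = Random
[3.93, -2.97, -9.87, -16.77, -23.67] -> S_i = 3.93 + -6.90*i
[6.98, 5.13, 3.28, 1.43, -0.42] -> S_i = 6.98 + -1.85*i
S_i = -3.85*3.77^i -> [-3.85, -14.51, -54.72, -206.29, -777.73]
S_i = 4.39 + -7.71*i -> [4.39, -3.32, -11.03, -18.74, -26.45]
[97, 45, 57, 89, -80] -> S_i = Random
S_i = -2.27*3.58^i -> [-2.27, -8.13, -29.09, -104.15, -372.87]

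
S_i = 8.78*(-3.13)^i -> [8.78, -27.48, 86.02, -269.23, 842.7]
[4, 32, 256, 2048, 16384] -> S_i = 4*8^i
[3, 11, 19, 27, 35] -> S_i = 3 + 8*i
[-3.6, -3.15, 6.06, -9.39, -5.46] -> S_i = Random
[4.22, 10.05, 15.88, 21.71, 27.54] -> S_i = 4.22 + 5.83*i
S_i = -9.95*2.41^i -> [-9.95, -23.98, -57.79, -139.28, -335.65]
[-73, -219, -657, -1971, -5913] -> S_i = -73*3^i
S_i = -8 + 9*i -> [-8, 1, 10, 19, 28]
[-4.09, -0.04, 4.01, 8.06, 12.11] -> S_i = -4.09 + 4.05*i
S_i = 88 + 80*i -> [88, 168, 248, 328, 408]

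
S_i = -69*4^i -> [-69, -276, -1104, -4416, -17664]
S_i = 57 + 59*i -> [57, 116, 175, 234, 293]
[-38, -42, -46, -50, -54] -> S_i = -38 + -4*i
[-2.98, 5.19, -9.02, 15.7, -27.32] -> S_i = -2.98*(-1.74)^i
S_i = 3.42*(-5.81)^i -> [3.42, -19.87, 115.45, -670.74, 3897.0]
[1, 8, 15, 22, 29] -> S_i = 1 + 7*i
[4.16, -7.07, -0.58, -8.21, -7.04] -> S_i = Random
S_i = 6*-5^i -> [6, -30, 150, -750, 3750]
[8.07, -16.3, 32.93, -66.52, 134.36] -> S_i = 8.07*(-2.02)^i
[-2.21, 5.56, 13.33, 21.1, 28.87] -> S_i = -2.21 + 7.77*i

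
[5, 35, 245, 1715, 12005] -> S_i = 5*7^i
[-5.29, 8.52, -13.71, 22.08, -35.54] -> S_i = -5.29*(-1.61)^i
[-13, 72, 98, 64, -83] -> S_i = Random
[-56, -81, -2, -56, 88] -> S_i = Random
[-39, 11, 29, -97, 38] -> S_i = Random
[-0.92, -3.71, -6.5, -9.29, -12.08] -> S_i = -0.92 + -2.79*i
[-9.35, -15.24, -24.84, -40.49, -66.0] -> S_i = -9.35*1.63^i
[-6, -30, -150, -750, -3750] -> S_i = -6*5^i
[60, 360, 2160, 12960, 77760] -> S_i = 60*6^i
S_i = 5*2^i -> [5, 10, 20, 40, 80]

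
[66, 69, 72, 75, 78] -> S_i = 66 + 3*i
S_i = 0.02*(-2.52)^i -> [0.02, -0.05, 0.13, -0.32, 0.81]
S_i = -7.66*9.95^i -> [-7.66, -76.22, -758.36, -7545.67, -75079.45]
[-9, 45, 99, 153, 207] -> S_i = -9 + 54*i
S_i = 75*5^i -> [75, 375, 1875, 9375, 46875]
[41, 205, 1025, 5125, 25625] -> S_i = 41*5^i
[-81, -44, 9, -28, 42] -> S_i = Random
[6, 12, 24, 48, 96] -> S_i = 6*2^i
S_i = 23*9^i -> [23, 207, 1863, 16767, 150903]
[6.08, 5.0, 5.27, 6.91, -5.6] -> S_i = Random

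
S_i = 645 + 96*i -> [645, 741, 837, 933, 1029]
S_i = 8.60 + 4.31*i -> [8.6, 12.91, 17.22, 21.53, 25.84]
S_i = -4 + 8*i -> [-4, 4, 12, 20, 28]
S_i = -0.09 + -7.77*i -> [-0.09, -7.86, -15.63, -23.4, -31.17]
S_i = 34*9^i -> [34, 306, 2754, 24786, 223074]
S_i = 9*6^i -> [9, 54, 324, 1944, 11664]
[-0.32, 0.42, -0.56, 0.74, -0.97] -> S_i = -0.32*(-1.32)^i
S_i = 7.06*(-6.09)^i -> [7.06, -43.0, 261.84, -1594.62, 9711.22]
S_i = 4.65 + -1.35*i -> [4.65, 3.3, 1.95, 0.6, -0.75]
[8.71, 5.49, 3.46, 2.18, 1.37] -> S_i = 8.71*0.63^i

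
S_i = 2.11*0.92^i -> [2.11, 1.94, 1.79, 1.64, 1.51]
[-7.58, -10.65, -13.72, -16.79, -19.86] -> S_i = -7.58 + -3.07*i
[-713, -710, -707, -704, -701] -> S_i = -713 + 3*i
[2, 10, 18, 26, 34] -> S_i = 2 + 8*i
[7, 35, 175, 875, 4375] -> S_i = 7*5^i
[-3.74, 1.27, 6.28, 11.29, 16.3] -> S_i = -3.74 + 5.01*i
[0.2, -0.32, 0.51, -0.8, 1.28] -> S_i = 0.20*(-1.59)^i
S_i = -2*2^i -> [-2, -4, -8, -16, -32]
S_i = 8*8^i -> [8, 64, 512, 4096, 32768]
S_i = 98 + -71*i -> [98, 27, -44, -115, -186]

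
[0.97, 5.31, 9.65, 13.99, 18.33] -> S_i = 0.97 + 4.34*i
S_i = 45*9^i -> [45, 405, 3645, 32805, 295245]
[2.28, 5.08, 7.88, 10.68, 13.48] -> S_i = 2.28 + 2.80*i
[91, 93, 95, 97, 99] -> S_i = 91 + 2*i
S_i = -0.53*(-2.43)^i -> [-0.53, 1.29, -3.13, 7.6, -18.48]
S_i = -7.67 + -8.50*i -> [-7.67, -16.17, -24.67, -33.17, -41.67]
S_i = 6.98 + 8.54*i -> [6.98, 15.52, 24.06, 32.6, 41.14]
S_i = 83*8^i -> [83, 664, 5312, 42496, 339968]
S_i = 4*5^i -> [4, 20, 100, 500, 2500]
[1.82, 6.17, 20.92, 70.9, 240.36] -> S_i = 1.82*3.39^i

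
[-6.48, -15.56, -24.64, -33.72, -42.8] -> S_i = -6.48 + -9.08*i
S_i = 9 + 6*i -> [9, 15, 21, 27, 33]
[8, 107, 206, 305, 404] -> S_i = 8 + 99*i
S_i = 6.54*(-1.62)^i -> [6.54, -10.59, 17.16, -27.8, 45.04]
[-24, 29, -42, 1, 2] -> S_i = Random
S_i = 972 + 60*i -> [972, 1032, 1092, 1152, 1212]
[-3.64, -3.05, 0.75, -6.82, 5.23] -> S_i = Random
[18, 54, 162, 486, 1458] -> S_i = 18*3^i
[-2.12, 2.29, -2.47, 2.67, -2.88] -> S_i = -2.12*(-1.08)^i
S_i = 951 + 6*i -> [951, 957, 963, 969, 975]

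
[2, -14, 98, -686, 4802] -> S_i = 2*-7^i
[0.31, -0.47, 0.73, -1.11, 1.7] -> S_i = 0.31*(-1.53)^i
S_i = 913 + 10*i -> [913, 923, 933, 943, 953]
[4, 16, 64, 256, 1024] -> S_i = 4*4^i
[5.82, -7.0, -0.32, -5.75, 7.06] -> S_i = Random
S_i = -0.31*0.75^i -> [-0.31, -0.23, -0.17, -0.13, -0.1]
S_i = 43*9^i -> [43, 387, 3483, 31347, 282123]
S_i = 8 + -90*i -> [8, -82, -172, -262, -352]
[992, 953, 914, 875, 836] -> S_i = 992 + -39*i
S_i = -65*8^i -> [-65, -520, -4160, -33280, -266240]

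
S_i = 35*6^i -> [35, 210, 1260, 7560, 45360]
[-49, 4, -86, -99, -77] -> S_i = Random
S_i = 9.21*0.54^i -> [9.21, 4.97, 2.69, 1.45, 0.78]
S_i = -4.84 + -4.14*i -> [-4.84, -8.98, -13.12, -17.26, -21.4]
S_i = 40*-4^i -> [40, -160, 640, -2560, 10240]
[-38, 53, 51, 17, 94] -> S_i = Random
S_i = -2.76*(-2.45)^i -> [-2.76, 6.76, -16.57, 40.59, -99.44]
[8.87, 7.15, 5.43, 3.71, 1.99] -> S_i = 8.87 + -1.72*i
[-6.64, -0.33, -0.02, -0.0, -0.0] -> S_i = -6.64*0.05^i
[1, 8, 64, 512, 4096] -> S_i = 1*8^i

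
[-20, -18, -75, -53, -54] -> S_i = Random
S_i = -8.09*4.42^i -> [-8.09, -35.76, -158.05, -698.58, -3087.72]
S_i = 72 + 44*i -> [72, 116, 160, 204, 248]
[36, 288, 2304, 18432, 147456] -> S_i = 36*8^i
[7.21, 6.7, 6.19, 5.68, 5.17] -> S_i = 7.21 + -0.51*i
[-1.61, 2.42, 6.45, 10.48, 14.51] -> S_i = -1.61 + 4.03*i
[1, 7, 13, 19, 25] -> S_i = 1 + 6*i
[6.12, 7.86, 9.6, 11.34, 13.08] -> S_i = 6.12 + 1.74*i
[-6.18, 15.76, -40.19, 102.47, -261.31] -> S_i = -6.18*(-2.55)^i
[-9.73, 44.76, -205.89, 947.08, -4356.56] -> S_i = -9.73*(-4.60)^i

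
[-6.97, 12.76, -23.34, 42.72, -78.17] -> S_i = -6.97*(-1.83)^i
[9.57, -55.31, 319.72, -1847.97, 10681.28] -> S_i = 9.57*(-5.78)^i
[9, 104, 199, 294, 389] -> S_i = 9 + 95*i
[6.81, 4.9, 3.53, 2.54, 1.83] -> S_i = 6.81*0.72^i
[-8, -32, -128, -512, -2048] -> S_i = -8*4^i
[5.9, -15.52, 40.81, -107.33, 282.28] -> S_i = 5.90*(-2.63)^i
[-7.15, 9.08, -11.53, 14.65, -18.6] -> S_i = -7.15*(-1.27)^i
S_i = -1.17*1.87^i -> [-1.17, -2.19, -4.09, -7.65, -14.31]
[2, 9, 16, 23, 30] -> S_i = 2 + 7*i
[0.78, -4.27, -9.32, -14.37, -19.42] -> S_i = 0.78 + -5.05*i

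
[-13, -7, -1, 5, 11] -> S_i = -13 + 6*i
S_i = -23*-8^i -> [-23, 184, -1472, 11776, -94208]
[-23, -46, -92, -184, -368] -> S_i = -23*2^i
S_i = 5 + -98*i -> [5, -93, -191, -289, -387]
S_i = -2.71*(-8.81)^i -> [-2.71, 23.88, -210.34, 1853.09, -16325.74]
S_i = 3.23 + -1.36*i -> [3.23, 1.87, 0.51, -0.85, -2.21]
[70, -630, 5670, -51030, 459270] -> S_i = 70*-9^i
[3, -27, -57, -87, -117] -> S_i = 3 + -30*i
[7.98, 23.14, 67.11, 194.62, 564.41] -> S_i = 7.98*2.90^i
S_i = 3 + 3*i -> [3, 6, 9, 12, 15]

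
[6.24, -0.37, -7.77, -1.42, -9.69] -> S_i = Random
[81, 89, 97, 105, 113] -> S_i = 81 + 8*i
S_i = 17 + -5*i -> [17, 12, 7, 2, -3]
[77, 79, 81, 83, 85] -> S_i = 77 + 2*i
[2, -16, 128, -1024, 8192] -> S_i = 2*-8^i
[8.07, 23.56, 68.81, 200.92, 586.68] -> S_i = 8.07*2.92^i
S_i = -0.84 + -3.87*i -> [-0.84, -4.71, -8.58, -12.45, -16.32]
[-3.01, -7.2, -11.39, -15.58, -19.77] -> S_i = -3.01 + -4.19*i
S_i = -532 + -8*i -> [-532, -540, -548, -556, -564]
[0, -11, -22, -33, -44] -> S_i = 0 + -11*i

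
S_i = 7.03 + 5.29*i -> [7.03, 12.32, 17.61, 22.9, 28.19]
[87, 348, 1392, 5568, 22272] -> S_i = 87*4^i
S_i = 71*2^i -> [71, 142, 284, 568, 1136]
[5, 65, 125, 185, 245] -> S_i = 5 + 60*i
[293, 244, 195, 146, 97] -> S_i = 293 + -49*i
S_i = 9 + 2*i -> [9, 11, 13, 15, 17]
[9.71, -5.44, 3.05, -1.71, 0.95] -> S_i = 9.71*(-0.56)^i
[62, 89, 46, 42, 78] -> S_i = Random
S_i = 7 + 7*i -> [7, 14, 21, 28, 35]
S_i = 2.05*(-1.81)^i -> [2.05, -3.71, 6.72, -12.16, 22.0]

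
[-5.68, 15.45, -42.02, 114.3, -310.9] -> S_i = -5.68*(-2.72)^i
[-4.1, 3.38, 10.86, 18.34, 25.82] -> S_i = -4.10 + 7.48*i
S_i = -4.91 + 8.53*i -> [-4.91, 3.62, 12.15, 20.68, 29.21]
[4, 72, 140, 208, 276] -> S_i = 4 + 68*i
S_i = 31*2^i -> [31, 62, 124, 248, 496]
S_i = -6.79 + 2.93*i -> [-6.79, -3.86, -0.93, 2.0, 4.93]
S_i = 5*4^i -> [5, 20, 80, 320, 1280]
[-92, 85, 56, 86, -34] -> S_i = Random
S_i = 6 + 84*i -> [6, 90, 174, 258, 342]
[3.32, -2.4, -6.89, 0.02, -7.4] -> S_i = Random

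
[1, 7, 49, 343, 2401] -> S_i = 1*7^i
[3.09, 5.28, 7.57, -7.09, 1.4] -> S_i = Random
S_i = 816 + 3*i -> [816, 819, 822, 825, 828]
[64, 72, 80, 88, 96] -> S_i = 64 + 8*i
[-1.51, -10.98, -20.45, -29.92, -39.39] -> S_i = -1.51 + -9.47*i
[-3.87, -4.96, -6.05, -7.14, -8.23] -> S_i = -3.87 + -1.09*i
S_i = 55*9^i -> [55, 495, 4455, 40095, 360855]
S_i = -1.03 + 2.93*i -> [-1.03, 1.9, 4.83, 7.76, 10.69]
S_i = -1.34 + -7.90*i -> [-1.34, -9.24, -17.14, -25.04, -32.94]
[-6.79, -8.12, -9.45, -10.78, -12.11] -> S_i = -6.79 + -1.33*i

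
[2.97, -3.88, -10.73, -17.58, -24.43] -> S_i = 2.97 + -6.85*i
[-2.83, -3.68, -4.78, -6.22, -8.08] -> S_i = -2.83*1.30^i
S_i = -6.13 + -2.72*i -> [-6.13, -8.85, -11.57, -14.29, -17.01]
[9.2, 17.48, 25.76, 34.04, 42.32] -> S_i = 9.20 + 8.28*i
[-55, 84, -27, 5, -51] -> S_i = Random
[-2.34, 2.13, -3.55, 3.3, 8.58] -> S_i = Random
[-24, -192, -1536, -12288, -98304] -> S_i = -24*8^i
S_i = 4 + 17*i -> [4, 21, 38, 55, 72]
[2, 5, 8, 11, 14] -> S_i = 2 + 3*i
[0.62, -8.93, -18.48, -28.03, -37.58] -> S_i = 0.62 + -9.55*i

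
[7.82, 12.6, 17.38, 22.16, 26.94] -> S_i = 7.82 + 4.78*i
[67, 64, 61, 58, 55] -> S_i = 67 + -3*i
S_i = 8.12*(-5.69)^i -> [8.12, -46.2, 262.89, -1495.87, 8511.48]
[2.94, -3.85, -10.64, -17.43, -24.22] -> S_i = 2.94 + -6.79*i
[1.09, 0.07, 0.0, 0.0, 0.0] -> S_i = 1.09*0.06^i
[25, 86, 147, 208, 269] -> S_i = 25 + 61*i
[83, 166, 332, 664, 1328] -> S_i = 83*2^i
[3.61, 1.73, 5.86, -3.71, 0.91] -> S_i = Random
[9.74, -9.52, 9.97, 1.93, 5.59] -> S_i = Random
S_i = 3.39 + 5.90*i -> [3.39, 9.29, 15.19, 21.09, 26.99]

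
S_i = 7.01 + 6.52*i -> [7.01, 13.53, 20.05, 26.57, 33.09]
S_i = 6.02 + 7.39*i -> [6.02, 13.41, 20.8, 28.19, 35.58]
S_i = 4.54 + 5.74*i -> [4.54, 10.28, 16.02, 21.76, 27.5]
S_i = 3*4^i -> [3, 12, 48, 192, 768]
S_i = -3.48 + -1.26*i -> [-3.48, -4.74, -6.0, -7.26, -8.52]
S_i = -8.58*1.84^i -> [-8.58, -15.79, -29.05, -53.45, -98.35]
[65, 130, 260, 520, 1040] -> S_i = 65*2^i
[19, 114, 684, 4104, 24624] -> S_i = 19*6^i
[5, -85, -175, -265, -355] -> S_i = 5 + -90*i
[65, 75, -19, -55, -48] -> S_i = Random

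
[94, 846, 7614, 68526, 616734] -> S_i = 94*9^i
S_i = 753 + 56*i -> [753, 809, 865, 921, 977]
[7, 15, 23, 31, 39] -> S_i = 7 + 8*i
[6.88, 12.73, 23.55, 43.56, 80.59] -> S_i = 6.88*1.85^i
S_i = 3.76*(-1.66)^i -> [3.76, -6.24, 10.36, -17.2, 28.55]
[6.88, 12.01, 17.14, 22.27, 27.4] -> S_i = 6.88 + 5.13*i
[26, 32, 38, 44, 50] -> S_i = 26 + 6*i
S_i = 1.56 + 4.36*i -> [1.56, 5.92, 10.28, 14.64, 19.0]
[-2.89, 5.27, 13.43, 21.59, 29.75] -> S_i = -2.89 + 8.16*i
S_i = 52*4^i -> [52, 208, 832, 3328, 13312]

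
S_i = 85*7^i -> [85, 595, 4165, 29155, 204085]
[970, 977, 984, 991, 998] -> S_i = 970 + 7*i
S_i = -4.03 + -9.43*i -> [-4.03, -13.46, -22.89, -32.32, -41.75]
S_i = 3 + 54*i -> [3, 57, 111, 165, 219]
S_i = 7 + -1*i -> [7, 6, 5, 4, 3]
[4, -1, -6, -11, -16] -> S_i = 4 + -5*i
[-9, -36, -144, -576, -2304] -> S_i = -9*4^i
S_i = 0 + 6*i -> [0, 6, 12, 18, 24]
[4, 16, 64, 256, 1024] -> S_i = 4*4^i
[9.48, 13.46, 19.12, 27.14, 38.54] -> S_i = 9.48*1.42^i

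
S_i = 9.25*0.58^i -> [9.25, 5.36, 3.11, 1.8, 1.05]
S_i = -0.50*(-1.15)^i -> [-0.5, 0.57, -0.66, 0.76, -0.87]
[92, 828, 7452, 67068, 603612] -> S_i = 92*9^i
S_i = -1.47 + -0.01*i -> [-1.47, -1.48, -1.49, -1.5, -1.51]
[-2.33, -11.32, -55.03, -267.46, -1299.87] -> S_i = -2.33*4.86^i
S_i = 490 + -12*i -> [490, 478, 466, 454, 442]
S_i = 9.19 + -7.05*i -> [9.19, 2.14, -4.91, -11.96, -19.01]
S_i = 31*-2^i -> [31, -62, 124, -248, 496]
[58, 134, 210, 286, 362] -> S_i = 58 + 76*i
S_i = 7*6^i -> [7, 42, 252, 1512, 9072]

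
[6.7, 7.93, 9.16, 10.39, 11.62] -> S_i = 6.70 + 1.23*i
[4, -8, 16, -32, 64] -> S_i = 4*-2^i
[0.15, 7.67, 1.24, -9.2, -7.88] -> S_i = Random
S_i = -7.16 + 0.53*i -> [-7.16, -6.63, -6.1, -5.57, -5.04]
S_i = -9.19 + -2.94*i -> [-9.19, -12.13, -15.07, -18.01, -20.95]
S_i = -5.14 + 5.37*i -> [-5.14, 0.23, 5.6, 10.97, 16.34]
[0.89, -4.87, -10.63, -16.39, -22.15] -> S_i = 0.89 + -5.76*i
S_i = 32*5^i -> [32, 160, 800, 4000, 20000]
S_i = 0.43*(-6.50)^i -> [0.43, -2.8, 18.17, -118.09, 767.58]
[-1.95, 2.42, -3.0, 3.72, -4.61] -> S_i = -1.95*(-1.24)^i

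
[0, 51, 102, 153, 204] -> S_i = 0 + 51*i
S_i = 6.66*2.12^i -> [6.66, 14.12, 29.93, 63.46, 134.53]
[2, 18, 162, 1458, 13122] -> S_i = 2*9^i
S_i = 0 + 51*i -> [0, 51, 102, 153, 204]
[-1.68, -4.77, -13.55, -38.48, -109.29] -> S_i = -1.68*2.84^i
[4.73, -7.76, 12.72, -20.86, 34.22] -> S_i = 4.73*(-1.64)^i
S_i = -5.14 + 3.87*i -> [-5.14, -1.27, 2.6, 6.47, 10.34]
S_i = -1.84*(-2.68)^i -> [-1.84, 4.93, -13.22, 35.42, -94.92]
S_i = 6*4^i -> [6, 24, 96, 384, 1536]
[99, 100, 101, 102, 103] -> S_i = 99 + 1*i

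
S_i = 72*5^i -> [72, 360, 1800, 9000, 45000]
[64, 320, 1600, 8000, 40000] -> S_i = 64*5^i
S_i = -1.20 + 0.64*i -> [-1.2, -0.56, 0.08, 0.72, 1.36]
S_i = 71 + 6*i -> [71, 77, 83, 89, 95]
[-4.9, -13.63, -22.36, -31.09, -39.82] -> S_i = -4.90 + -8.73*i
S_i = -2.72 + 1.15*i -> [-2.72, -1.57, -0.42, 0.73, 1.88]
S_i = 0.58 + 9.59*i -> [0.58, 10.17, 19.76, 29.35, 38.94]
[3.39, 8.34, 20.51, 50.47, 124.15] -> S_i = 3.39*2.46^i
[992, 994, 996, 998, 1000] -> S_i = 992 + 2*i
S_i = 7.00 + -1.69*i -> [7.0, 5.31, 3.62, 1.93, 0.24]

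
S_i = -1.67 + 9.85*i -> [-1.67, 8.18, 18.03, 27.88, 37.73]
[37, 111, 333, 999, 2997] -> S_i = 37*3^i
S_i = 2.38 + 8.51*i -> [2.38, 10.89, 19.4, 27.91, 36.42]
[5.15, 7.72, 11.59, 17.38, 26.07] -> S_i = 5.15*1.50^i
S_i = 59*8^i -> [59, 472, 3776, 30208, 241664]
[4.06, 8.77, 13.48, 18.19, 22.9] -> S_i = 4.06 + 4.71*i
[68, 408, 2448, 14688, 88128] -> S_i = 68*6^i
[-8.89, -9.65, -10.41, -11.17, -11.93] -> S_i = -8.89 + -0.76*i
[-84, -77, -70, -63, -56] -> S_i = -84 + 7*i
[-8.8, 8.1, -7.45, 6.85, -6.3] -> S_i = -8.80*(-0.92)^i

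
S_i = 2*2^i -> [2, 4, 8, 16, 32]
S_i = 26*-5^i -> [26, -130, 650, -3250, 16250]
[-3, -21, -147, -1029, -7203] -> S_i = -3*7^i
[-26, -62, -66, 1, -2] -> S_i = Random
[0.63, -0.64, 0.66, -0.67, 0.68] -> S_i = 0.63*(-1.02)^i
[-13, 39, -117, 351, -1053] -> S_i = -13*-3^i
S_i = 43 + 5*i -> [43, 48, 53, 58, 63]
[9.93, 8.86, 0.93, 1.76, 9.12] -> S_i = Random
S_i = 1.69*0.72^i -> [1.69, 1.22, 0.88, 0.63, 0.45]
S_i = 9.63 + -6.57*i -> [9.63, 3.06, -3.51, -10.08, -16.65]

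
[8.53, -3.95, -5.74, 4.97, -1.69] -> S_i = Random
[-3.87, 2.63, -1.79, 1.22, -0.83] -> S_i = -3.87*(-0.68)^i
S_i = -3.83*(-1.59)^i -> [-3.83, 6.09, -9.68, 15.4, -24.48]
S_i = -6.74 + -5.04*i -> [-6.74, -11.78, -16.82, -21.86, -26.9]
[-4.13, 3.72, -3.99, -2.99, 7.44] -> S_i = Random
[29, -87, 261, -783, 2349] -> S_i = 29*-3^i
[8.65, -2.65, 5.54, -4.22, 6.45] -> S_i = Random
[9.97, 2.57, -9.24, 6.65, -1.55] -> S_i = Random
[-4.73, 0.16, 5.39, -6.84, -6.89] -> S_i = Random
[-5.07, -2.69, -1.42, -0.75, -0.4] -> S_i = -5.07*0.53^i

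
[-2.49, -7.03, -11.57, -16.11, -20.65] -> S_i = -2.49 + -4.54*i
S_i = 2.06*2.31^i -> [2.06, 4.76, 10.99, 25.39, 58.66]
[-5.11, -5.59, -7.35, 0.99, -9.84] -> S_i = Random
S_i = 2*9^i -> [2, 18, 162, 1458, 13122]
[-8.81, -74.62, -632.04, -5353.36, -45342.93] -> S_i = -8.81*8.47^i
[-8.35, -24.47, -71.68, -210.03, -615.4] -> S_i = -8.35*2.93^i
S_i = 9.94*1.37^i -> [9.94, 13.62, 18.66, 25.56, 35.02]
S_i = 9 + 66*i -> [9, 75, 141, 207, 273]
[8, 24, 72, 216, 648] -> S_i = 8*3^i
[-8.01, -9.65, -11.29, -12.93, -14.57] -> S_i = -8.01 + -1.64*i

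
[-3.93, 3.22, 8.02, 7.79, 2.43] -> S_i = Random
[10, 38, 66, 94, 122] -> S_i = 10 + 28*i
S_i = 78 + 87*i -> [78, 165, 252, 339, 426]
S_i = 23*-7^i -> [23, -161, 1127, -7889, 55223]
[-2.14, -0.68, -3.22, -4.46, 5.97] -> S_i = Random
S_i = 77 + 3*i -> [77, 80, 83, 86, 89]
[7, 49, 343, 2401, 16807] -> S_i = 7*7^i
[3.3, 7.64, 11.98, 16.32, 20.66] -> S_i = 3.30 + 4.34*i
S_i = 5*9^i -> [5, 45, 405, 3645, 32805]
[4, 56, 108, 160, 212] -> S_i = 4 + 52*i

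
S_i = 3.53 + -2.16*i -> [3.53, 1.37, -0.79, -2.95, -5.11]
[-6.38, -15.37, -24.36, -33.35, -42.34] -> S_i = -6.38 + -8.99*i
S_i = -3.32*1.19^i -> [-3.32, -3.95, -4.7, -5.59, -6.66]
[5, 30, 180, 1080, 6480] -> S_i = 5*6^i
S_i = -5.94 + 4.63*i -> [-5.94, -1.31, 3.32, 7.95, 12.58]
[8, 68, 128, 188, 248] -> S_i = 8 + 60*i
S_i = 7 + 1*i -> [7, 8, 9, 10, 11]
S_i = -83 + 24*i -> [-83, -59, -35, -11, 13]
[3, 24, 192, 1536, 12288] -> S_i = 3*8^i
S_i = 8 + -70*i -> [8, -62, -132, -202, -272]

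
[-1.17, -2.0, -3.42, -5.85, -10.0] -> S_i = -1.17*1.71^i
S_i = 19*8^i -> [19, 152, 1216, 9728, 77824]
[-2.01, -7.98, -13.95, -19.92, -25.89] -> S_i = -2.01 + -5.97*i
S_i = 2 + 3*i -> [2, 5, 8, 11, 14]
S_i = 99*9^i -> [99, 891, 8019, 72171, 649539]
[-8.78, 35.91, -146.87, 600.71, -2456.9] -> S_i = -8.78*(-4.09)^i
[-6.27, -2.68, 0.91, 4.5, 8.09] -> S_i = -6.27 + 3.59*i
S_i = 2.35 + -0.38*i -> [2.35, 1.97, 1.59, 1.21, 0.83]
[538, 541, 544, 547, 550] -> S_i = 538 + 3*i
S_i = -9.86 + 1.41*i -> [-9.86, -8.45, -7.04, -5.63, -4.22]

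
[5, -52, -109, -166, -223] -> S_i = 5 + -57*i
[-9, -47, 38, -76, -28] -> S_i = Random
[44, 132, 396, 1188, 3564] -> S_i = 44*3^i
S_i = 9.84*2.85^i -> [9.84, 28.04, 79.93, 227.79, 649.19]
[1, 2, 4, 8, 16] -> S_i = 1*2^i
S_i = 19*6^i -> [19, 114, 684, 4104, 24624]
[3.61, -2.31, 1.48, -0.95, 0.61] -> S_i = 3.61*(-0.64)^i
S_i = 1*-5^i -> [1, -5, 25, -125, 625]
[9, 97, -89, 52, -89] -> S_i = Random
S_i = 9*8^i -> [9, 72, 576, 4608, 36864]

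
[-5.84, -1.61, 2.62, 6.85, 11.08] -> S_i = -5.84 + 4.23*i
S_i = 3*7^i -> [3, 21, 147, 1029, 7203]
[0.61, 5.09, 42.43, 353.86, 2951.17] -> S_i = 0.61*8.34^i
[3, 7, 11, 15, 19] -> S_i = 3 + 4*i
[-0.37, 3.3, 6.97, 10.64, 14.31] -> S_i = -0.37 + 3.67*i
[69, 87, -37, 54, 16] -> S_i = Random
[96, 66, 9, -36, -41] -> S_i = Random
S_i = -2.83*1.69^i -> [-2.83, -4.78, -8.08, -13.66, -23.09]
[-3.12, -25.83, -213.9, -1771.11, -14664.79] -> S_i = -3.12*8.28^i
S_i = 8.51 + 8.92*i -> [8.51, 17.43, 26.35, 35.27, 44.19]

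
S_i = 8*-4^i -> [8, -32, 128, -512, 2048]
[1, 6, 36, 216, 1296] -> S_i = 1*6^i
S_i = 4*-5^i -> [4, -20, 100, -500, 2500]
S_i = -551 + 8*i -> [-551, -543, -535, -527, -519]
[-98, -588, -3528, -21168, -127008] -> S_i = -98*6^i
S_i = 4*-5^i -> [4, -20, 100, -500, 2500]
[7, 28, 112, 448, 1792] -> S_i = 7*4^i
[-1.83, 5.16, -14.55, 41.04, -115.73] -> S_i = -1.83*(-2.82)^i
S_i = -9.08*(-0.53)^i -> [-9.08, 4.81, -2.55, 1.35, -0.72]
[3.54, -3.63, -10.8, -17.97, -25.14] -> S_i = 3.54 + -7.17*i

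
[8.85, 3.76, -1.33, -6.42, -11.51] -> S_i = 8.85 + -5.09*i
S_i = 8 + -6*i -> [8, 2, -4, -10, -16]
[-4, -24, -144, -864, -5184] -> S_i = -4*6^i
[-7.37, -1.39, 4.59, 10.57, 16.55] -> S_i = -7.37 + 5.98*i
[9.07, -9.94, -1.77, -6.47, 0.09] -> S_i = Random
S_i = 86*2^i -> [86, 172, 344, 688, 1376]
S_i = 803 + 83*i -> [803, 886, 969, 1052, 1135]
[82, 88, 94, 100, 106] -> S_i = 82 + 6*i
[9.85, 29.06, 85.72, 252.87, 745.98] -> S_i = 9.85*2.95^i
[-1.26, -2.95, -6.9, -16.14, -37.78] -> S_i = -1.26*2.34^i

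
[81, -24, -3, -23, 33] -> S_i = Random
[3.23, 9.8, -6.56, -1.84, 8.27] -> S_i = Random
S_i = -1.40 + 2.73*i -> [-1.4, 1.33, 4.06, 6.79, 9.52]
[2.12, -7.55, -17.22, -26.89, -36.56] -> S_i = 2.12 + -9.67*i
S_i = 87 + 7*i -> [87, 94, 101, 108, 115]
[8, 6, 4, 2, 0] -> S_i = 8 + -2*i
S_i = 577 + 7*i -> [577, 584, 591, 598, 605]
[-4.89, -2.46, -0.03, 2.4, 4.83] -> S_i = -4.89 + 2.43*i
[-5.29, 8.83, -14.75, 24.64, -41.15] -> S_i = -5.29*(-1.67)^i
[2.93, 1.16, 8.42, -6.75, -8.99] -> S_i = Random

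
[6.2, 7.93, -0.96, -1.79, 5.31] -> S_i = Random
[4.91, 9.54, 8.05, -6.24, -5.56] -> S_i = Random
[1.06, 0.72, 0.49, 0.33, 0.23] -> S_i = 1.06*0.68^i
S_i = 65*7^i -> [65, 455, 3185, 22295, 156065]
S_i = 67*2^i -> [67, 134, 268, 536, 1072]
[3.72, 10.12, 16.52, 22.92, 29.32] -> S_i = 3.72 + 6.40*i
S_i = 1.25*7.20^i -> [1.25, 9.0, 64.8, 466.56, 3359.23]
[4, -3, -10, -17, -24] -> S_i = 4 + -7*i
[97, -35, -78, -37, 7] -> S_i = Random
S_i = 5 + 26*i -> [5, 31, 57, 83, 109]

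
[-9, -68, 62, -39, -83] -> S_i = Random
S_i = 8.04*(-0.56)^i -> [8.04, -4.5, 2.52, -1.41, 0.79]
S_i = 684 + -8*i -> [684, 676, 668, 660, 652]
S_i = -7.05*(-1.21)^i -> [-7.05, 8.53, -10.32, 12.49, -15.11]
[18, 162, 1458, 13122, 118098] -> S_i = 18*9^i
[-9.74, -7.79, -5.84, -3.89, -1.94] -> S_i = -9.74 + 1.95*i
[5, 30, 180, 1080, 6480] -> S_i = 5*6^i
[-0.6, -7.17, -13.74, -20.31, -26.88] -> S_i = -0.60 + -6.57*i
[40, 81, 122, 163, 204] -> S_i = 40 + 41*i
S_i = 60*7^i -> [60, 420, 2940, 20580, 144060]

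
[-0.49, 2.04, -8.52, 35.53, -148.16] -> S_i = -0.49*(-4.17)^i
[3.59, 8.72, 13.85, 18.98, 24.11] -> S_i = 3.59 + 5.13*i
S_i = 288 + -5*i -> [288, 283, 278, 273, 268]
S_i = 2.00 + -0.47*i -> [2.0, 1.53, 1.06, 0.59, 0.12]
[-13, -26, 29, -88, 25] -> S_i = Random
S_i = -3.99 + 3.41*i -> [-3.99, -0.58, 2.83, 6.24, 9.65]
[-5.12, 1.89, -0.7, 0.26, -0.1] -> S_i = -5.12*(-0.37)^i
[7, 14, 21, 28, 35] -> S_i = 7 + 7*i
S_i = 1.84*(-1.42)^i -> [1.84, -2.61, 3.71, -5.27, 7.48]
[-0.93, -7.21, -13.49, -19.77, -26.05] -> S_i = -0.93 + -6.28*i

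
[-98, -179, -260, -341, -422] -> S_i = -98 + -81*i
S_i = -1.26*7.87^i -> [-1.26, -9.92, -78.04, -614.18, -4833.59]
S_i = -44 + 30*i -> [-44, -14, 16, 46, 76]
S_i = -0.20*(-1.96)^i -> [-0.2, 0.39, -0.77, 1.51, -2.95]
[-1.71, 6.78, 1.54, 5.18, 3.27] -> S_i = Random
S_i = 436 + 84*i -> [436, 520, 604, 688, 772]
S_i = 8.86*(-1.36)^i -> [8.86, -12.05, 16.39, -22.29, 30.31]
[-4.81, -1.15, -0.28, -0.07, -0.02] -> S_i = -4.81*0.24^i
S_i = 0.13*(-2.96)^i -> [0.13, -0.38, 1.14, -3.37, 9.98]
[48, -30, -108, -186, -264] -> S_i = 48 + -78*i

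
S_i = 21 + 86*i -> [21, 107, 193, 279, 365]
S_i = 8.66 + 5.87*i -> [8.66, 14.53, 20.4, 26.27, 32.14]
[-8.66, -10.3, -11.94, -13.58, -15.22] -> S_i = -8.66 + -1.64*i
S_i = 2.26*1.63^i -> [2.26, 3.68, 6.0, 9.79, 15.95]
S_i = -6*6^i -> [-6, -36, -216, -1296, -7776]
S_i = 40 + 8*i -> [40, 48, 56, 64, 72]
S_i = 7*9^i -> [7, 63, 567, 5103, 45927]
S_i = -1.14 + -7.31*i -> [-1.14, -8.45, -15.76, -23.07, -30.38]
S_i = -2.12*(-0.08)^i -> [-2.12, 0.17, -0.01, 0.0, -0.0]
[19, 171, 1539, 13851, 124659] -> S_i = 19*9^i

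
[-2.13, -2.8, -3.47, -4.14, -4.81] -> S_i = -2.13 + -0.67*i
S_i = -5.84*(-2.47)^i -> [-5.84, 14.42, -35.63, 88.0, -217.37]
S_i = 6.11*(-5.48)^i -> [6.11, -33.48, 183.49, -1005.5, 5510.15]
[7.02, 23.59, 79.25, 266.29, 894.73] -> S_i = 7.02*3.36^i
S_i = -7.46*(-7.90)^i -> [-7.46, 58.93, -465.58, 3678.07, -29056.76]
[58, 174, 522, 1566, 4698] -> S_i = 58*3^i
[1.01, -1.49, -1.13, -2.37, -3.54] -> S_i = Random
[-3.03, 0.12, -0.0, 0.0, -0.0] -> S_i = -3.03*(-0.04)^i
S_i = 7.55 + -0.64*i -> [7.55, 6.91, 6.27, 5.63, 4.99]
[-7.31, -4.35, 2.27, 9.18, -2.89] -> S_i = Random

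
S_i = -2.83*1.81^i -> [-2.83, -5.12, -9.27, -16.78, -30.37]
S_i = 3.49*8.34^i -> [3.49, 29.11, 242.75, 2024.53, 16884.56]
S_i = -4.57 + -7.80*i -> [-4.57, -12.37, -20.17, -27.97, -35.77]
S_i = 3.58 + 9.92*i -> [3.58, 13.5, 23.42, 33.34, 43.26]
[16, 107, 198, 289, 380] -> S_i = 16 + 91*i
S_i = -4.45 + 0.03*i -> [-4.45, -4.42, -4.39, -4.36, -4.33]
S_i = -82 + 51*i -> [-82, -31, 20, 71, 122]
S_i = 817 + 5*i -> [817, 822, 827, 832, 837]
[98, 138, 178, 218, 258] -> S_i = 98 + 40*i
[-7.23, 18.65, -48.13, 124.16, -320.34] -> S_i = -7.23*(-2.58)^i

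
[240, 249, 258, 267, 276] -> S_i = 240 + 9*i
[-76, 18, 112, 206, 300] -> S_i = -76 + 94*i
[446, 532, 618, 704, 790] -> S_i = 446 + 86*i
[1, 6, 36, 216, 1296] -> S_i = 1*6^i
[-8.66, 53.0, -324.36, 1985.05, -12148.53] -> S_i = -8.66*(-6.12)^i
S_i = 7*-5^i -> [7, -35, 175, -875, 4375]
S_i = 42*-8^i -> [42, -336, 2688, -21504, 172032]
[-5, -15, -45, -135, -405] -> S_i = -5*3^i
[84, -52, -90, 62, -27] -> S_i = Random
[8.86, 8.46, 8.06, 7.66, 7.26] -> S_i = 8.86 + -0.40*i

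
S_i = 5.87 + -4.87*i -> [5.87, 1.0, -3.87, -8.74, -13.61]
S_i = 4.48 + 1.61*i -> [4.48, 6.09, 7.7, 9.31, 10.92]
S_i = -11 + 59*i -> [-11, 48, 107, 166, 225]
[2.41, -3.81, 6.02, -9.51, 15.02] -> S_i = 2.41*(-1.58)^i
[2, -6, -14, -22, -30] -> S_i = 2 + -8*i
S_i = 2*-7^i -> [2, -14, 98, -686, 4802]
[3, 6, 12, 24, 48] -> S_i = 3*2^i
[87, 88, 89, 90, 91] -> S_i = 87 + 1*i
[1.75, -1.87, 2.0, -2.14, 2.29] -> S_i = 1.75*(-1.07)^i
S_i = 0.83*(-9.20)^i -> [0.83, -7.64, 70.25, -646.31, 5946.06]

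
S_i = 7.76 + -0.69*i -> [7.76, 7.07, 6.38, 5.69, 5.0]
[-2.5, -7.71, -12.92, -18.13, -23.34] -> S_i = -2.50 + -5.21*i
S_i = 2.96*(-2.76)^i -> [2.96, -8.17, 22.55, -62.23, 171.76]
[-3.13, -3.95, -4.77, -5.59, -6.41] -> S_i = -3.13 + -0.82*i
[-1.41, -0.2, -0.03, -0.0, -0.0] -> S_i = -1.41*0.14^i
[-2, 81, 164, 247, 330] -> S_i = -2 + 83*i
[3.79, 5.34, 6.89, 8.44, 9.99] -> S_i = 3.79 + 1.55*i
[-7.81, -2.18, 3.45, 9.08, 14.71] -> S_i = -7.81 + 5.63*i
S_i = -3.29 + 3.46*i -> [-3.29, 0.17, 3.63, 7.09, 10.55]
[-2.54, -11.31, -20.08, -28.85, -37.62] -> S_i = -2.54 + -8.77*i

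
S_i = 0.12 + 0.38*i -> [0.12, 0.5, 0.88, 1.26, 1.64]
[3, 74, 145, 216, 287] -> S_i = 3 + 71*i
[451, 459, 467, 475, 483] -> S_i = 451 + 8*i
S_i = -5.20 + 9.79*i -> [-5.2, 4.59, 14.38, 24.17, 33.96]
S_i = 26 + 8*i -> [26, 34, 42, 50, 58]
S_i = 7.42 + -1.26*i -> [7.42, 6.16, 4.9, 3.64, 2.38]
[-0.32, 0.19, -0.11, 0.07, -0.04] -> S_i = -0.32*(-0.59)^i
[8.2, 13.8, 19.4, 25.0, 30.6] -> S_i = 8.20 + 5.60*i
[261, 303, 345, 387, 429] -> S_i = 261 + 42*i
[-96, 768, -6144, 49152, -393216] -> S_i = -96*-8^i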